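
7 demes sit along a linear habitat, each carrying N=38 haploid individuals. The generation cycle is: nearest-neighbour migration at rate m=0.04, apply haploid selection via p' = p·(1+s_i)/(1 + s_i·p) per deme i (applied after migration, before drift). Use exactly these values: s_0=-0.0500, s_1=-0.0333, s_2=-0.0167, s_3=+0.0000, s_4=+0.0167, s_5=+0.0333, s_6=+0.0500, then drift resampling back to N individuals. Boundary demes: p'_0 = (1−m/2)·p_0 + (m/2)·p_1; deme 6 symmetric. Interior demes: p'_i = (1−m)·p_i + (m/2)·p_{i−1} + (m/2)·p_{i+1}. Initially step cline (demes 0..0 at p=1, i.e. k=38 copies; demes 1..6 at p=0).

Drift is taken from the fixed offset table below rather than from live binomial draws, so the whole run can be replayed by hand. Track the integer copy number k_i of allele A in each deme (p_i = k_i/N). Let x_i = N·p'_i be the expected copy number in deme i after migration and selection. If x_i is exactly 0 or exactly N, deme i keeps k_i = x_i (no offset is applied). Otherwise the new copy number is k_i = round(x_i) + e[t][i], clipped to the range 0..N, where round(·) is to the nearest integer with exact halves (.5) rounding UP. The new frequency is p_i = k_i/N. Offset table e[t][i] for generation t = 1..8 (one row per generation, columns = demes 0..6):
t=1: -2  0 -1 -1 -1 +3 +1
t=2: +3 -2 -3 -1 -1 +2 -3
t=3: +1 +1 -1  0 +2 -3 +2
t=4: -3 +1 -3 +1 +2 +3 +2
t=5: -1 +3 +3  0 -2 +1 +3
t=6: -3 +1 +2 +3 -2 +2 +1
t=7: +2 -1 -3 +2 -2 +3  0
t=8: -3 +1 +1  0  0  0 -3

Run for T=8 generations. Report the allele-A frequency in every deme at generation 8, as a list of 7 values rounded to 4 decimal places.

t=0: k=[38 0 0 0 0 0 0]
t=1: x=[37.2008 0.7352 0.0000 0.0000 0.0000 0.0000 0.0000] k=[35 1 0 0 0 0 0]
t=2: x=[34.1460 1.6071 0.0197 0.0000 0.0000 0.0000 0.0000] k=[37 0 0 0 0 0 0]
t=3: x=[36.1728 0.7158 0.0000 0.0000 0.0000 0.0000 0.0000] k=[37 2 0 0 0 0 0]
t=4: x=[36.2147 2.5774 0.0393 0.0000 0.0000 0.0000 0.0000] k=[33 4 0 0 0 0 0]
t=5: x=[32.1714 4.3674 0.0787 0.0000 0.0000 0.0000 0.0000] k=[31 7 3 0 0 0 0]
t=6: x=[30.2071 7.2003 2.9735 0.0600 0.0000 0.0000 0.0000] k=[27 8 5 3 0 0 0]
t=7: x=[26.2069 8.1020 4.9471 2.9800 0.0610 0.0000 0.0000] k=[28 7 2 5 0 0 0]
t=8: x=[27.1876 7.1219 2.1259 4.8400 0.1017 0.0000 0.0000] k=[24 8 3 5 0 0 0]

[0.6316, 0.2105, 0.0789, 0.1316, 0.0000, 0.0000, 0.0000]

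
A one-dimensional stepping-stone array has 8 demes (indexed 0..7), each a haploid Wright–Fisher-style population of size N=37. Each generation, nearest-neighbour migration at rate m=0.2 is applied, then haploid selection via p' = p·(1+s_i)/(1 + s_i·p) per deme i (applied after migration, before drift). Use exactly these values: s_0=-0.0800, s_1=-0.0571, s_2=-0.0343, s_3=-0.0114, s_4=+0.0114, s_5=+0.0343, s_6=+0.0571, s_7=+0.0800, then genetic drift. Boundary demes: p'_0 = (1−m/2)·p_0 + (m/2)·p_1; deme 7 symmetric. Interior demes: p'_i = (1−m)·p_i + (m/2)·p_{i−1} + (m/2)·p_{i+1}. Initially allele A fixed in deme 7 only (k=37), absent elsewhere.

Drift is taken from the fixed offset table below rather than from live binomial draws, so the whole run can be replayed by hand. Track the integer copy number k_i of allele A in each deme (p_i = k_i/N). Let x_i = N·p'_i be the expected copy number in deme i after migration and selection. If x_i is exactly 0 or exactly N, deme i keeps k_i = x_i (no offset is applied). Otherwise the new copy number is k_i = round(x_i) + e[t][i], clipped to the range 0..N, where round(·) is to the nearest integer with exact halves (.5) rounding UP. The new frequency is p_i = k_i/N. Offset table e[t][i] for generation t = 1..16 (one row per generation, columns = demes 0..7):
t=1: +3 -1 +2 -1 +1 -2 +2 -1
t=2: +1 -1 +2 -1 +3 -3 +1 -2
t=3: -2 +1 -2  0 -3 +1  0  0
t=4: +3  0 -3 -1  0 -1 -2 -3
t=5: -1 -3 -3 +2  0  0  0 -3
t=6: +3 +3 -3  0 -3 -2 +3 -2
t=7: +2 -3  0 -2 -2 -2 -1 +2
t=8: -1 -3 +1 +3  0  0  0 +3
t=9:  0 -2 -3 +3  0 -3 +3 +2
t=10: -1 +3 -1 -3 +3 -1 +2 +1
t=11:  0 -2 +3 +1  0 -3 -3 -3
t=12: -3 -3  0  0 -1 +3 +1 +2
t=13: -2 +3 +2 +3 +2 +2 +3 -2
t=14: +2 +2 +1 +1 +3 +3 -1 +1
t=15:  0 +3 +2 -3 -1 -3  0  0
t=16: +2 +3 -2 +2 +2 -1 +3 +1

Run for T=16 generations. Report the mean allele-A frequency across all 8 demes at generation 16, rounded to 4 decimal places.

t=0: k=[0 0 0 0 0 0 0 37]
t=1: x=[0.0000 0.0000 0.0000 0.0000 0.0000 0.0000 3.8891 33.5485] k=[0 0 0 0 0 0 6 33]
t=2: x=[0.0000 0.0000 0.0000 0.0000 0.0000 0.6202 8.4568 30.7120] k=[0 0 0 0 0 0 9 29]
t=3: x=[0.0000 0.0000 0.0000 0.0000 0.0000 0.9301 10.5128 27.5516] k=[0 0 0 0 0 2 11 28]
t=4: x=[0.0000 0.0000 0.0000 0.0000 0.2023 2.7856 12.2507 26.8757] k=[0 0 0 0 0 2 10 24]
t=5: x=[0.0000 0.0000 0.0000 0.0000 0.2023 2.6827 11.0249 23.2709] k=[0 0 0 0 0 3 11 20]
t=6: x=[0.0000 0.0000 0.0000 0.0000 0.3034 3.6083 11.5362 19.8099] k=[0 0 0 0 0 2 15 18]
t=7: x=[0.0000 0.0000 0.0000 0.0000 0.2023 3.1971 14.4864 18.4114] k=[0 0 0 0 0 1 13 20]
t=8: x=[0.0000 0.0000 0.0000 0.0000 0.1011 2.1678 12.9637 20.0090] k=[0 0 0 0 0 2 13 23]
t=9: x=[0.0000 0.0000 0.0000 0.0000 0.2023 2.9914 13.3704 22.6811] k=[0 0 0 0 0 0 16 25]
t=10: x=[0.0000 0.0000 0.0000 0.0000 0.0000 1.6524 15.8006 24.7389] k=[0 0 0 0 0 1 18 26]
t=11: x=[0.0000 0.0000 0.0000 0.0000 0.1011 2.6827 17.6116 25.8097] k=[0 0 0 0 0 0 15 23]
t=12: x=[0.0000 0.0000 0.0000 0.0000 0.0000 1.5493 14.7901 22.8779] k=[0 0 0 0 0 5 16 25]
t=13: x=[0.0000 0.0000 0.0000 0.0000 0.5056 5.7622 16.3046 24.7389] k=[0 0 0 0 3 8 19 23]
t=14: x=[0.0000 0.0000 0.0000 0.2966 3.2333 8.8246 18.8136 23.2709] k=[0 0 0 1 6 12 18 24]
t=15: x=[0.0000 0.0000 0.0966 1.3846 6.1580 12.2750 18.5135 24.0549] k=[0 0 2 0 5 9 19 24]
t=16: x=[0.0000 0.1886 1.5474 0.6922 4.9484 9.8417 19.0135 24.1528] k=[0 3 0 3 7 9 22 25]

0.2331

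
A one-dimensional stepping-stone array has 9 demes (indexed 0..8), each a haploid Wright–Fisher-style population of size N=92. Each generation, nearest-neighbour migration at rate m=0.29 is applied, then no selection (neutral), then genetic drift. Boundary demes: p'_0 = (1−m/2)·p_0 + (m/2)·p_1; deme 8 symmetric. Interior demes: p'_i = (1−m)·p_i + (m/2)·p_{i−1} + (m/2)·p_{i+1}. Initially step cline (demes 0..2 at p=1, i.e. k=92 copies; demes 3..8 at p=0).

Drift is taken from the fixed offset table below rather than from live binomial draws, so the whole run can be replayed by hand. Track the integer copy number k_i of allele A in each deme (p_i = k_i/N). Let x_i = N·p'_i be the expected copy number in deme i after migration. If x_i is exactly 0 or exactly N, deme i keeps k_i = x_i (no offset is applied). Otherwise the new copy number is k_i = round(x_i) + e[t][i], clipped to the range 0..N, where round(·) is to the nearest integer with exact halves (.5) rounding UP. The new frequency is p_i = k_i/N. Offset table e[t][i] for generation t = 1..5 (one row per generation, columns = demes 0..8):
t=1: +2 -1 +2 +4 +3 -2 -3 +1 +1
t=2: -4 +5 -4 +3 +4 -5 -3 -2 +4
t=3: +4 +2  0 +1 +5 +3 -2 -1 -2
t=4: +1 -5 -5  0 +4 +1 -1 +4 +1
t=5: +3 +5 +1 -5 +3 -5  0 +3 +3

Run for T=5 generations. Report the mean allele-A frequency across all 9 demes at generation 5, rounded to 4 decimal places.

t=0: k=[92 92 92 0 0 0 0 0 0]
t=1: x=[92.0000 92.0000 78.6600 13.3400 0.0000 0.0000 0.0000 0.0000 0.0000] k=[92 92 81 17 0 0 0 0 0]
t=2: x=[92.0000 90.4050 73.3150 23.8150 2.4650 0.0000 0.0000 0.0000 0.0000] k=[92 92 69 27 6 0 0 0 0]
t=3: x=[92.0000 88.6650 66.2450 30.0450 8.1750 0.8700 0.0000 0.0000 0.0000] k=[92 91 66 31 13 4 0 0 0]
t=4: x=[91.8550 87.5200 64.5500 33.4650 14.3050 4.7250 0.5800 0.0000 0.0000] k=[92 83 60 33 18 6 0 0 0]
t=5: x=[90.6950 80.9700 59.4200 34.7400 18.4350 6.8700 0.8700 0.0000 0.0000] k=[92 86 60 30 21 2 1 0 0]

0.3527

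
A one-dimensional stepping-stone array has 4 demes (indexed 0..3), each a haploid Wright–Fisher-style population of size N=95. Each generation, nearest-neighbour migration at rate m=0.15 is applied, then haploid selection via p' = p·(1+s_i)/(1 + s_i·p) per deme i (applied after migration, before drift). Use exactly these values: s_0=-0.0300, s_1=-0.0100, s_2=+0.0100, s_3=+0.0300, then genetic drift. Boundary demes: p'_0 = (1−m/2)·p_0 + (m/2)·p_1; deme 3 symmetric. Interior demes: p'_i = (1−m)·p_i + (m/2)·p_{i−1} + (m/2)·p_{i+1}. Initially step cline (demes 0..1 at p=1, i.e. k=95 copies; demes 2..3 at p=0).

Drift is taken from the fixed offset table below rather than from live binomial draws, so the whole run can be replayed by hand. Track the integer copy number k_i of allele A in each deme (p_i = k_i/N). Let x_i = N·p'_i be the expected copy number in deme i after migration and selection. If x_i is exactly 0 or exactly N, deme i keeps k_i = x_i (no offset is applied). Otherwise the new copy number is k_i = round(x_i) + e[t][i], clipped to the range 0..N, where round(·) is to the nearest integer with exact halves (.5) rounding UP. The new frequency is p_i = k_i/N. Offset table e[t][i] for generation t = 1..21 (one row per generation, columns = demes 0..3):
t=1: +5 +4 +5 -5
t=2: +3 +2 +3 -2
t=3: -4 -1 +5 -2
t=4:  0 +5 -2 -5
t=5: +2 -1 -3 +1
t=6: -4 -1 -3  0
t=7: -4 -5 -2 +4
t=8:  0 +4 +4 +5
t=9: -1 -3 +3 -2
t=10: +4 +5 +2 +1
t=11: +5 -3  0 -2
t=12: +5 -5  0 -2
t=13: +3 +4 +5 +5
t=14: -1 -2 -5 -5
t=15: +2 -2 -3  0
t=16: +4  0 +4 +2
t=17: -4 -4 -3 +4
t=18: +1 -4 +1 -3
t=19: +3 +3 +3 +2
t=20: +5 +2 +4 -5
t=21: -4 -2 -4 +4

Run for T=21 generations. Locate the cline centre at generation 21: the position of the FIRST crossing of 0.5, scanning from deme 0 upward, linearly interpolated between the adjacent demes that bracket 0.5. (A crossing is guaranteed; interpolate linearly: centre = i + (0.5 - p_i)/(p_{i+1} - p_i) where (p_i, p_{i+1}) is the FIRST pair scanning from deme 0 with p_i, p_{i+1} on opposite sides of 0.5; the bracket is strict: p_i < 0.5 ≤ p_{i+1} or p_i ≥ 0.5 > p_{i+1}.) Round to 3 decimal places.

1.875

t=0: k=[95 95 0 0]
t=1: x=[95.0000 87.8085 7.1909 0.0000] k=[95 92 12 0]
t=2: x=[94.7681 86.1446 17.2400 0.9267] k=[95 88 20 0]
t=3: x=[94.4589 83.3225 23.7769 1.5443] k=[90 82 29 0]
t=4: x=[89.2373 78.4883 31.0075 2.2387] k=[89 83 29 0]
t=5: x=[88.3644 79.2685 31.0827 2.2387] k=[90 78 28 3]
t=6: x=[88.9292 74.9917 30.0792 5.0135] k=[85 74 27 5]
t=7: x=[83.8794 71.1208 29.0754 6.8351] k=[80 66 27 11]
t=8: x=[78.5396 63.9152 28.9248 12.5178] k=[79 68 33 18]
t=9: x=[77.7491 65.9979 34.7189 19.5805] k=[77 63 38 18]
t=10: x=[75.4819 61.9588 38.6028 19.9621] k=[79 67 41 21]
t=11: x=[77.6727 65.7469 41.6826 23.0115] k=[83 63 42 21]
t=12: x=[81.1434 62.7111 42.2333 23.0877] k=[86 58 42 21]
t=13: x=[83.5979 58.6748 41.8578 23.0877] k=[87 63 47 28]
t=14: x=[84.9290 63.3884 47.0113 30.0287] k=[84 61 42 25]
t=15: x=[81.9356 61.0811 42.3835 26.8405] k=[84 59 39 27]
t=16: x=[81.7822 59.1509 39.8300 28.4860] k=[86 59 44 30]
t=17: x=[83.6747 59.6773 44.3102 31.6710] k=[80 56 41 36]
t=18: x=[77.7746 56.4450 41.9830 37.0408] k=[79 52 43 34]
t=19: x=[76.5259 53.1148 43.2343 35.3284] k=[80 56 46 37]
t=20: x=[77.7746 56.8207 46.3111 38.3490] k=[83 59 50 33]
t=21: x=[80.8368 59.9029 49.6359 34.9252] k=[77 58 46 39]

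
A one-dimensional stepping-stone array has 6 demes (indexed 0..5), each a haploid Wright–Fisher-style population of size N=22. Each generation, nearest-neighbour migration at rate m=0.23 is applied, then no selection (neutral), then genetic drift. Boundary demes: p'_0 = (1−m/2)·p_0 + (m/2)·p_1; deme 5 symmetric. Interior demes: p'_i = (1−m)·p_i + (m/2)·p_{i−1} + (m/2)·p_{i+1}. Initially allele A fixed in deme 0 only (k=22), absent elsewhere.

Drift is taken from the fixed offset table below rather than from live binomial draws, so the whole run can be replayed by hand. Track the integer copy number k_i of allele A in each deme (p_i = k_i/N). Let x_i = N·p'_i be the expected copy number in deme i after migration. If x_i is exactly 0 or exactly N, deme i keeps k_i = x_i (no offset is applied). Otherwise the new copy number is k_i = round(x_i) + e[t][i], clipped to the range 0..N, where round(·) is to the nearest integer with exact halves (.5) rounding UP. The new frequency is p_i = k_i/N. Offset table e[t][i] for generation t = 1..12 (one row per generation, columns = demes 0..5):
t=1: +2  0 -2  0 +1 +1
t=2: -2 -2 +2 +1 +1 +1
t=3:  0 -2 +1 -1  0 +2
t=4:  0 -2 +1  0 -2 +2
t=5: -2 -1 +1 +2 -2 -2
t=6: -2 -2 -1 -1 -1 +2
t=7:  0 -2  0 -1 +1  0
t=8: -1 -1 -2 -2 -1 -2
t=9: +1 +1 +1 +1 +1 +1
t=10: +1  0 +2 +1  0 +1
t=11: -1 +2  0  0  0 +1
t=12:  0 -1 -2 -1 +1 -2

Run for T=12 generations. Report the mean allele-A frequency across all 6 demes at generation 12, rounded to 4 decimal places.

t=0: k=[22 0 0 0 0 0]
t=1: x=[19.4700 2.5300 0.0000 0.0000 0.0000 0.0000] k=[21 3 0 0 0 0]
t=2: x=[18.9300 4.7250 0.3450 0.0000 0.0000 0.0000] k=[17 3 2 0 0 0]
t=3: x=[15.3900 4.4950 1.8850 0.2300 0.0000 0.0000] k=[15 2 3 0 0 0]
t=4: x=[13.5050 3.6100 2.5400 0.3450 0.0000 0.0000] k=[14 2 4 0 0 0]
t=5: x=[12.6200 3.6100 3.3100 0.4600 0.0000 0.0000] k=[11 3 4 2 0 0]
t=6: x=[10.0800 4.0350 3.6550 2.0000 0.2300 0.0000] k=[8 2 3 1 0 0]
t=7: x=[7.3100 2.8050 2.6550 1.1150 0.1150 0.0000] k=[7 1 3 0 1 0]
t=8: x=[6.3100 1.9200 2.4250 0.4600 0.7700 0.1150] k=[5 1 0 0 0 0]
t=9: x=[4.5400 1.3450 0.1150 0.0000 0.0000 0.0000] k=[6 2 1 0 0 0]
t=10: x=[5.5400 2.3450 1.0000 0.1150 0.0000 0.0000] k=[7 2 3 1 0 0]
t=11: x=[6.4250 2.6900 2.6550 1.1150 0.1150 0.0000] k=[5 5 3 1 0 0]
t=12: x=[5.0000 4.7700 3.0000 1.1150 0.1150 0.0000] k=[5 4 1 0 1 0]

0.0833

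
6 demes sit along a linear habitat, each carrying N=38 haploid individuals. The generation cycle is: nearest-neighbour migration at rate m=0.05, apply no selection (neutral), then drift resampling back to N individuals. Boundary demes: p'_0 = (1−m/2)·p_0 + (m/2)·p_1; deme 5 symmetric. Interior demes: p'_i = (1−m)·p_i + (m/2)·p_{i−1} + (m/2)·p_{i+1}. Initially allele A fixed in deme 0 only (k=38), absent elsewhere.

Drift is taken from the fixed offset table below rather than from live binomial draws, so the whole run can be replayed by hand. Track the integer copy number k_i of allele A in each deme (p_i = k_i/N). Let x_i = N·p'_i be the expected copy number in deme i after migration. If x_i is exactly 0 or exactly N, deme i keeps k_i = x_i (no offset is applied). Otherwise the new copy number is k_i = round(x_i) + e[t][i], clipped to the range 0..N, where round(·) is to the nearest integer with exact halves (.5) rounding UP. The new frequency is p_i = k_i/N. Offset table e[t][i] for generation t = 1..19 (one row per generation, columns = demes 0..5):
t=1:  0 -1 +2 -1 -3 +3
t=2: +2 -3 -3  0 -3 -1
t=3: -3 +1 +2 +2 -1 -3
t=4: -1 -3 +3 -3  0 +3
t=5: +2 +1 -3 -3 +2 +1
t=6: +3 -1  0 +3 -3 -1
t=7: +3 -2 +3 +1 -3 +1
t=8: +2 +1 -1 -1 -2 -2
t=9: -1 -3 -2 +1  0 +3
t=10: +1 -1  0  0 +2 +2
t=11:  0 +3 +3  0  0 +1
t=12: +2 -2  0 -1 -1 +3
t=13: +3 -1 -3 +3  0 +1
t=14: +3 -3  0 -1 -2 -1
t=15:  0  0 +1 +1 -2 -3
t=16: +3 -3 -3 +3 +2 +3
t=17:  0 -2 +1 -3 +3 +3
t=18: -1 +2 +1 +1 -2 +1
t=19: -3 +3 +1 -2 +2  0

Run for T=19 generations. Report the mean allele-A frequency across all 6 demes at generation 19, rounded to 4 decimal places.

t=0: k=[38 0 0 0 0 0]
t=1: x=[37.0500 0.9500 0.0000 0.0000 0.0000 0.0000] k=[37 0 0 0 0 0]
t=2: x=[36.0750 0.9250 0.0000 0.0000 0.0000 0.0000] k=[38 0 0 0 0 0]
t=3: x=[37.0500 0.9500 0.0000 0.0000 0.0000 0.0000] k=[34 2 0 0 0 0]
t=4: x=[33.2000 2.7500 0.0500 0.0000 0.0000 0.0000] k=[32 0 3 0 0 0]
t=5: x=[31.2000 0.8750 2.8500 0.0750 0.0000 0.0000] k=[33 2 0 0 0 0]
t=6: x=[32.2250 2.7250 0.0500 0.0000 0.0000 0.0000] k=[35 2 0 0 0 0]
t=7: x=[34.1750 2.7750 0.0500 0.0000 0.0000 0.0000] k=[37 1 3 0 0 0]
t=8: x=[36.1000 1.9500 2.8750 0.0750 0.0000 0.0000] k=[38 3 2 0 0 0]
t=9: x=[37.1250 3.8500 1.9750 0.0500 0.0000 0.0000] k=[36 1 0 1 0 0]
t=10: x=[35.1250 1.8500 0.0500 0.9500 0.0250 0.0000] k=[36 1 0 1 2 0]
t=11: x=[35.1250 1.8500 0.0500 1.0000 1.9250 0.0500] k=[35 5 3 1 2 1]
t=12: x=[34.2500 5.7000 3.0000 1.0750 1.9500 1.0250] k=[36 4 3 0 1 4]
t=13: x=[35.2000 4.7750 2.9500 0.1000 1.0500 3.9250] k=[38 4 0 3 1 5]
t=14: x=[37.1500 4.7500 0.1750 2.8750 1.1500 4.9000] k=[38 2 0 2 0 4]
t=15: x=[37.1000 2.8500 0.1000 1.9000 0.1500 3.9000] k=[37 3 1 3 0 1]
t=16: x=[36.1500 3.8000 1.1000 2.8750 0.1000 0.9750] k=[38 1 0 6 2 4]
t=17: x=[37.0750 1.9000 0.1750 5.7500 2.1500 3.9500] k=[37 0 1 3 5 7]
t=18: x=[36.0750 0.9500 1.0250 3.0000 5.0000 6.9500] k=[35 3 2 4 3 8]
t=19: x=[34.2000 3.7750 2.0750 3.9250 3.1500 7.8750] k=[31 7 3 2 5 8]

0.2456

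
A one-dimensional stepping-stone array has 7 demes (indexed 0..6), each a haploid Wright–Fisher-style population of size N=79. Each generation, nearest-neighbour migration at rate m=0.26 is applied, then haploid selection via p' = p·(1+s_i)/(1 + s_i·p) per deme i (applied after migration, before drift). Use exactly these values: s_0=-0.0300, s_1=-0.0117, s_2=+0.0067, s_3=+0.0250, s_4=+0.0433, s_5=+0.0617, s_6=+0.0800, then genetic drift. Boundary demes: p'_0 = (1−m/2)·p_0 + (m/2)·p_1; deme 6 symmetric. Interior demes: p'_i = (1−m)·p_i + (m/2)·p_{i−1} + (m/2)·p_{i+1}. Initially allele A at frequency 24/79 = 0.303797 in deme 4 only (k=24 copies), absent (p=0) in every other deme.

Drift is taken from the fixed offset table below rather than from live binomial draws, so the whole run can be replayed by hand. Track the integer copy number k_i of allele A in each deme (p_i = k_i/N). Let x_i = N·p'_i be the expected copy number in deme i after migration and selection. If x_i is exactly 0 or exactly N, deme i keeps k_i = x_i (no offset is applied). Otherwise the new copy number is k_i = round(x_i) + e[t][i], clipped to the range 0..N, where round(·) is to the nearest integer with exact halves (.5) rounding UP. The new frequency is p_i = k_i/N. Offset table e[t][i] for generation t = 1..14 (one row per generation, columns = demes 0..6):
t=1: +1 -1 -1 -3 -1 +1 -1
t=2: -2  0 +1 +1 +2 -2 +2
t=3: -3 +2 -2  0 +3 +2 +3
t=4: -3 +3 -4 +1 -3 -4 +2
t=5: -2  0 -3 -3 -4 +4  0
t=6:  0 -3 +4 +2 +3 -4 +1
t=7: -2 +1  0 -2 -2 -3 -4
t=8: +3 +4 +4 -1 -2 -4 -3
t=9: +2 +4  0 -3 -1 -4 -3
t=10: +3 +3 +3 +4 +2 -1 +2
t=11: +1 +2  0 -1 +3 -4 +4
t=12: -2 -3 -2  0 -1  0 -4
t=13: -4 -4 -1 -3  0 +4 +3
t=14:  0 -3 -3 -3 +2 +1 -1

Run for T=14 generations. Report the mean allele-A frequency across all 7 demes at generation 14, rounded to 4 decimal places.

0.0542

t=0: k=[0 0 0 0 24 0 0]
t=1: x=[0.0000 0.0000 0.0000 3.1948 18.3504 3.3045 0.0000] k=[0 0 0 0 17 4 0]
t=2: x=[0.0000 0.0000 0.0000 2.2637 13.5698 5.4669 0.5613] k=[0 0 0 3 16 3 3]
t=3: x=[0.0000 0.0000 0.3926 4.4015 13.0760 4.9612 3.2302] k=[0 0 0 4 16 7 6]
t=4: x=[0.0000 0.0000 0.5235 5.1578 13.7446 8.4828 6.5796] k=[0 0 0 6 11 4 9]
t=5: x=[0.0000 0.0000 0.7852 6.0056 9.7981 5.8775 8.9424] k=[0 0 0 3 6 10 9]
t=6: x=[0.0000 0.0000 0.3926 3.0721 6.3740 9.8549 9.7701] k=[0 0 4 5 9 6 11]
t=7: x=[0.0000 0.5140 3.6331 5.5153 8.4030 7.4335 11.0621] k=[0 2 4 4 6 4 7]
t=8: x=[0.2522 1.9772 3.7639 4.3606 5.7002 4.9190 7.0913] k=[3 6 8 3 4 1 4]
t=9: x=[3.2925 5.8064 7.1332 3.8699 3.6238 1.8872 3.8846] k=[5 10 7 1 3 0 1]
t=10: x=[5.4923 8.8669 6.6506 2.0897 2.4486 0.5519 0.9388] k=[8 12 10 6 4 0 3]
t=11: x=[8.2912 11.1072 9.7972 6.4038 3.8940 0.9655 2.8114] k=[9 13 10 5 7 0 7]
t=12: x=[9.2679 11.9700 9.7972 6.0464 6.0631 1.9296 6.5369] k=[7 9 8 6 5 2 3]
t=13: x=[7.0617 8.5201 7.9174 6.2711 4.9324 2.6702 3.0906] k=[3 5 7 3 5 7 6]
t=14: x=[3.1661 4.9452 6.2584 3.8699 5.2022 6.9818 6.5796] k=[3 2 3 1 7 8 6]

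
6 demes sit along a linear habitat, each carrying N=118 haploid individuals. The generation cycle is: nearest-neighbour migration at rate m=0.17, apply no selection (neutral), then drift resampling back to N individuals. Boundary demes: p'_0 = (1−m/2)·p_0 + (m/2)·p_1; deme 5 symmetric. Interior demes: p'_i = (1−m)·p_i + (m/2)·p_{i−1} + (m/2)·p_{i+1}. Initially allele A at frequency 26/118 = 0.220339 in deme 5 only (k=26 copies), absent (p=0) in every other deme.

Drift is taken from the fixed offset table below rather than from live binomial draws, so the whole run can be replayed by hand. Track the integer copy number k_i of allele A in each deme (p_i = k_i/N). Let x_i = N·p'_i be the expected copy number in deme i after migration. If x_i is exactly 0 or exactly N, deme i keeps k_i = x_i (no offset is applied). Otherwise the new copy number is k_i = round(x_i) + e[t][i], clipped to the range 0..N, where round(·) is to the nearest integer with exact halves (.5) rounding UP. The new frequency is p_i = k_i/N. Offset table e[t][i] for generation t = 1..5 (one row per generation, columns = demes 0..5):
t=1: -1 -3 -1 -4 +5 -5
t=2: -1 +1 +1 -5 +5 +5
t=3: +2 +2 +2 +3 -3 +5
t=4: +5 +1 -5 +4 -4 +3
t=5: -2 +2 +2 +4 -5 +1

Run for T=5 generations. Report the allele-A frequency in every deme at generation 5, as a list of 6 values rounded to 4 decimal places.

t=0: k=[0 0 0 0 0 26]
t=1: x=[0.0000 0.0000 0.0000 0.0000 2.2100 23.7900] k=[0 0 0 0 7 19]
t=2: x=[0.0000 0.0000 0.0000 0.5950 7.4250 17.9800] k=[0 0 0 0 12 23]
t=3: x=[0.0000 0.0000 0.0000 1.0200 11.9150 22.0650] k=[0 0 0 4 9 27]
t=4: x=[0.0000 0.0000 0.3400 4.0850 10.1050 25.4700] k=[0 0 0 8 6 28]
t=5: x=[0.0000 0.0000 0.6800 7.1500 8.0400 26.1300] k=[0 0 3 11 3 27]

[0.0000, 0.0000, 0.0254, 0.0932, 0.0254, 0.2288]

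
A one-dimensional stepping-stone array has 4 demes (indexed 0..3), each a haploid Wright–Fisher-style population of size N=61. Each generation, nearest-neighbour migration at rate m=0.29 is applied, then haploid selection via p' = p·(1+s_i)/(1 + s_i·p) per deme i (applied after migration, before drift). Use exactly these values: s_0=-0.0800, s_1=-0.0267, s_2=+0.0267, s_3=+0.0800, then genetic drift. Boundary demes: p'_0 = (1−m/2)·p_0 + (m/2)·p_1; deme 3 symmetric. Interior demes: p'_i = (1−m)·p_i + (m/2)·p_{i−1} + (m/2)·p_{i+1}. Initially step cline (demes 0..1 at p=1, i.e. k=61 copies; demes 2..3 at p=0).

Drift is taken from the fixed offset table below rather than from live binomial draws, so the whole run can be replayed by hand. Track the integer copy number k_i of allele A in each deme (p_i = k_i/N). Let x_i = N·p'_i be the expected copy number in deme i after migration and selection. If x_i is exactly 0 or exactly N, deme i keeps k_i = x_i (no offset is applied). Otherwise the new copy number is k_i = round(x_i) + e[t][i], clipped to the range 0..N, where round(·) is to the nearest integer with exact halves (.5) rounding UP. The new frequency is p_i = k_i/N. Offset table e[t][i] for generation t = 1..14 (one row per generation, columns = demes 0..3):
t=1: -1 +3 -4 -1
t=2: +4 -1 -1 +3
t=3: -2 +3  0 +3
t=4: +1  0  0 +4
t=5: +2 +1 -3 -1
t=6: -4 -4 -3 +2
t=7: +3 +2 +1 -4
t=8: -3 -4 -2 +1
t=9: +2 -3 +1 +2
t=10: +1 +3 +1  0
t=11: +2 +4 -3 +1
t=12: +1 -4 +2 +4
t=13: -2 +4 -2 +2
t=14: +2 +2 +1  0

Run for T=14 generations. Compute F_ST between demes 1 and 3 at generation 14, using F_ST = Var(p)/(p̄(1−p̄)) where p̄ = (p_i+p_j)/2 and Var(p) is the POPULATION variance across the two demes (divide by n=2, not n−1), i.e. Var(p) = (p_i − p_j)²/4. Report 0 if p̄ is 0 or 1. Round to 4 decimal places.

0.0003

t=0: k=[61 61 0 0]
t=1: x=[61.0000 51.9484 9.0461 0.0000] k=[61 55 5 0]
t=2: x=[60.0555 48.3508 11.7733 0.7823] k=[61 47 11 4]
t=3: x=[58.7998 43.4739 15.5078 5.3808] k=[57 46 16 8]
t=4: x=[54.9666 42.9024 19.5383 9.7754] k=[56 43 20 14]
t=5: x=[53.5890 41.1897 22.8402 15.7524] k=[56 42 20 15]
t=6: x=[53.4345 40.4731 22.8402 16.6398] k=[49 36 20 19]
t=7: x=[46.2005 35.1628 22.5482 20.1702] k=[49 37 24 16]
t=8: x=[46.3521 36.4591 25.1134 18.1249] k=[43 32 23 19]
t=9: x=[40.2799 31.8784 24.1081 20.6170] k=[42 29 25 23]
t=10: x=[38.9552 29.8924 25.6810 24.4077] k=[40 33 27 24]
t=11: x=[37.7988 32.7349 27.8333 25.5704] k=[40 37 25 27]
t=12: x=[38.3919 35.2934 27.4272 27.8705] k=[39 31 29 32]
t=13: x=[36.6306 31.4579 30.1267 32.7351] k=[35 35 28 35]
t=14: x=[33.7491 33.5771 30.4318 35.1377] k=[36 36 31 35]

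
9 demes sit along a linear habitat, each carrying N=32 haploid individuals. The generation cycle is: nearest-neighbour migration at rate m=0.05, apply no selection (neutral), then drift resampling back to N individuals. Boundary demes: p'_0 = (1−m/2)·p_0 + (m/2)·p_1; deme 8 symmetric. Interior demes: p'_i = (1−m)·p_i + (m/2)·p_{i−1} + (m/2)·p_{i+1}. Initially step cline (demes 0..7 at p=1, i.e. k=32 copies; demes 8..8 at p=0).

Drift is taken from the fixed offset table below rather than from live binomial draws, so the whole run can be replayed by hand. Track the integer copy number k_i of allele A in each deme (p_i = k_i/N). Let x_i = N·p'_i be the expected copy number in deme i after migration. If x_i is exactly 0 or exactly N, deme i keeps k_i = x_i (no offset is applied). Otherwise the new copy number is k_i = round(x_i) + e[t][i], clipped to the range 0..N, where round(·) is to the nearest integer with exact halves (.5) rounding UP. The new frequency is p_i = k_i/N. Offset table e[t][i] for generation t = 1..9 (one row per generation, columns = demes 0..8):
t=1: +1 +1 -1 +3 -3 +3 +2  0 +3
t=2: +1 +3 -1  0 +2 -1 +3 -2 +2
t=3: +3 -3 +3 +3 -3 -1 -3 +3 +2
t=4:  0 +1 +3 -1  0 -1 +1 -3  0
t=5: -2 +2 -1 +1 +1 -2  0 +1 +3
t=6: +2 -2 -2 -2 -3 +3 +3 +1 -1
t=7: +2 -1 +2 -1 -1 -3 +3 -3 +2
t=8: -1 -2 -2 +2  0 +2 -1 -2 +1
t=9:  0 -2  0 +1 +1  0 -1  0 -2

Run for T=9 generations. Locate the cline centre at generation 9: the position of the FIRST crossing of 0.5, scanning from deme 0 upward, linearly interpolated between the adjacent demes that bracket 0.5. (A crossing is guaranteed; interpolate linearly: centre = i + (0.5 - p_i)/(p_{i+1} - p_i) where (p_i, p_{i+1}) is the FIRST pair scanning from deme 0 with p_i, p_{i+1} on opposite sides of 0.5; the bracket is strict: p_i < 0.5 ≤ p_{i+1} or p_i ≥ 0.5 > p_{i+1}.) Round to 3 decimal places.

7.800

t=0: k=[32 32 32 32 32 32 32 32 0]
t=1: x=[32.0000 32.0000 32.0000 32.0000 32.0000 32.0000 32.0000 31.2000 0.8000] k=[32 32 32 32 32 32 32 31 4]
t=2: x=[32.0000 32.0000 32.0000 32.0000 32.0000 32.0000 31.9750 30.3500 4.6750] k=[32 32 32 32 32 32 32 28 7]
t=3: x=[32.0000 32.0000 32.0000 32.0000 32.0000 32.0000 31.9000 27.5750 7.5250] k=[32 32 32 32 32 32 29 31 10]
t=4: x=[32.0000 32.0000 32.0000 32.0000 32.0000 31.9250 29.1250 30.4250 10.5250] k=[32 32 32 32 32 31 30 27 11]
t=5: x=[32.0000 32.0000 32.0000 32.0000 31.9750 31.0000 29.9500 26.6750 11.4000] k=[32 32 32 32 32 29 30 28 14]
t=6: x=[32.0000 32.0000 32.0000 32.0000 31.9250 29.1000 29.9250 27.7000 14.3500] k=[32 32 32 32 29 32 32 29 13]
t=7: x=[32.0000 32.0000 32.0000 31.9250 29.1500 31.9250 31.9250 28.6750 13.4000] k=[32 32 32 31 28 29 32 26 15]
t=8: x=[32.0000 32.0000 31.9750 30.9500 28.1000 29.0500 31.7750 25.8750 15.2750] k=[32 32 30 32 28 31 31 24 16]
t=9: x=[32.0000 31.9500 30.1000 31.8500 28.1750 30.9250 30.8250 23.9750 16.2000] k=[32 30 30 32 29 31 30 24 14]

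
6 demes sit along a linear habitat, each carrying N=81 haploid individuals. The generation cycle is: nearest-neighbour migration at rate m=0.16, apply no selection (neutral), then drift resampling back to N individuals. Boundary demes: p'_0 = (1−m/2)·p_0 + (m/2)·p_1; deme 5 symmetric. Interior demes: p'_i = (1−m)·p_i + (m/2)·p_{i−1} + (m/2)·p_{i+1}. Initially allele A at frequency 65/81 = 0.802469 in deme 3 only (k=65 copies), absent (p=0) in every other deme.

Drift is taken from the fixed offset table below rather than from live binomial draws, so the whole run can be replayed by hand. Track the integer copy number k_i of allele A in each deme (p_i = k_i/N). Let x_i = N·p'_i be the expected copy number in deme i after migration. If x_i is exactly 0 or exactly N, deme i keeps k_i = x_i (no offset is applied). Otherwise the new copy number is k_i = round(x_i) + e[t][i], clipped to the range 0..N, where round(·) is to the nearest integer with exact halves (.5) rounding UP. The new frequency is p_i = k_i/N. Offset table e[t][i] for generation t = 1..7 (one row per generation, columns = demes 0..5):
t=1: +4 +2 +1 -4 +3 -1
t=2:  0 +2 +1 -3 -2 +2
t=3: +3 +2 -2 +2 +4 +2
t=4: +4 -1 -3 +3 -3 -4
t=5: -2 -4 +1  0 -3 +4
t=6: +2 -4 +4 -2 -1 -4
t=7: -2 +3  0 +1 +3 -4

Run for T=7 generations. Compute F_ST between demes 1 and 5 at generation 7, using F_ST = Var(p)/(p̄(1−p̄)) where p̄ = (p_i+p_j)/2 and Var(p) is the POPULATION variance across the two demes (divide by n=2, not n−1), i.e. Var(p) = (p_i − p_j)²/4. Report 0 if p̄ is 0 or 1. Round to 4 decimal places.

0.0318

t=0: k=[0 0 0 65 0 0]
t=1: x=[0.0000 0.0000 5.2000 54.6000 5.2000 0.0000] k=[0 0 6 51 8 0]
t=2: x=[0.0000 0.4800 9.1200 43.9600 10.8000 0.6400] k=[0 2 10 41 9 3]
t=3: x=[0.1600 2.4800 11.8400 35.9600 11.0800 3.4800] k=[3 4 10 38 15 5]
t=4: x=[3.0800 4.4000 11.7600 33.9200 16.0400 5.8000] k=[7 3 9 37 13 2]
t=5: x=[6.6800 3.8000 10.7600 32.8400 14.0400 2.8800] k=[5 0 12 33 11 7]
t=6: x=[4.6000 1.3600 12.7200 29.5600 12.4400 7.3200] k=[7 0 17 28 11 3]
t=7: x=[6.4400 1.9200 16.5200 25.7600 11.7200 3.6400] k=[4 5 17 27 15 0]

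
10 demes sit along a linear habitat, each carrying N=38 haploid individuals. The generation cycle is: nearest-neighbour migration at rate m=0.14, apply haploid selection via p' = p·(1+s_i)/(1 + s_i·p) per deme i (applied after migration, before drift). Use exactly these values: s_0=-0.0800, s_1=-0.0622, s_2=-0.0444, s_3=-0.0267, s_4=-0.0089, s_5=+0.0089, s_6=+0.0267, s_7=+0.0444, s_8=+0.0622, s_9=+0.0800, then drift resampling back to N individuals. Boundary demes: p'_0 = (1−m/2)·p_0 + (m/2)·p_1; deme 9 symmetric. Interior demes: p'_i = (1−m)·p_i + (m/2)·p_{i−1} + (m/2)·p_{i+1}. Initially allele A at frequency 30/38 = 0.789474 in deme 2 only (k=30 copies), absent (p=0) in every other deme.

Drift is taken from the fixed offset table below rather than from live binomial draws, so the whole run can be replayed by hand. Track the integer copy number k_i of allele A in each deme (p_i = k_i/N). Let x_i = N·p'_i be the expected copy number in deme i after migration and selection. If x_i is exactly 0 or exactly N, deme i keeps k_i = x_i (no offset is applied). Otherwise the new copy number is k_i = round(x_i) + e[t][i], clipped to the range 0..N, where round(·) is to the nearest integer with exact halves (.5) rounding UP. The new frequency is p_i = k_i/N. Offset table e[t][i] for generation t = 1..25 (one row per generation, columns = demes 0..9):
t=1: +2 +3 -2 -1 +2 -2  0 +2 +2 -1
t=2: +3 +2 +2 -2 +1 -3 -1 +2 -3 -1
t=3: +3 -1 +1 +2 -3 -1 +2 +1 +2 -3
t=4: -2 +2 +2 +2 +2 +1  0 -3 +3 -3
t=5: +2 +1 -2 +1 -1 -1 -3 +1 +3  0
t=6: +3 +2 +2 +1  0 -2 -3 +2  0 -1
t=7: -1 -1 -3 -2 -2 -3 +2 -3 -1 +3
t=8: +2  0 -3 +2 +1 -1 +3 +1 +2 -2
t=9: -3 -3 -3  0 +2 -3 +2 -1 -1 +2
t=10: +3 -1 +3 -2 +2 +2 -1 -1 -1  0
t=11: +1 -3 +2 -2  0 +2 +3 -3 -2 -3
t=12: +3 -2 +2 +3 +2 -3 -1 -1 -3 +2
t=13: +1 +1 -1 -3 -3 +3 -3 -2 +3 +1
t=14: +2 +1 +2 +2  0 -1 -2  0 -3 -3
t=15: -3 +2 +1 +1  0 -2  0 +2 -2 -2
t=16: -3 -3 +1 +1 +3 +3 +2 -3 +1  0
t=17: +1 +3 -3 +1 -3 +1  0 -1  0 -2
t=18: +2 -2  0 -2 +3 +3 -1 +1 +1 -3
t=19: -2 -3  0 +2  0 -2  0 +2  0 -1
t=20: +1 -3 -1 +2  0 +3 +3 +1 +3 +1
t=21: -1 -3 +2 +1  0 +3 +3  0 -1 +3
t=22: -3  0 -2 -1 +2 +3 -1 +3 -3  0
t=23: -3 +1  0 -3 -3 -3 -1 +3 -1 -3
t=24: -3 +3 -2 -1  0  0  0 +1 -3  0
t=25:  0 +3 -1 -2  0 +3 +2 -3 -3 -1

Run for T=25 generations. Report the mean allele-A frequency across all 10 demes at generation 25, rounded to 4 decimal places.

0.1211

t=0: k=[0 0 30 0 0 0 0 0 0 0]
t=1: x=[0.0000 1.9762 25.4208 2.0470 0.0000 0.0000 0.0000 0.0000 0.0000 0.0000] k=[0 5 23 1 0 0 0 0 0 0]
t=2: x=[0.3222 5.5965 19.7697 2.4082 0.0694 0.0000 0.0000 0.0000 0.0000 0.0000] k=[3 8 22 0 1 0 0 0 0 0]
t=3: x=[3.1039 8.2092 19.0487 1.5688 0.8525 0.0706 0.0000 0.0000 0.0000 0.0000] k=[6 7 20 4 0 0 0 0 0 0]
t=4: x=[5.6567 7.4479 17.5404 4.7268 0.2775 0.0000 0.0000 0.0000 0.0000 0.0000] k=[4 9 20 7 2 0 0 0 0 0]
t=5: x=[4.0390 8.9724 17.8895 7.3974 2.1915 0.1412 0.0000 0.0000 0.0000 0.0000] k=[6 10 16 8 1 0 0 0 0 0]
t=6: x=[5.8550 9.6698 14.6095 7.8993 1.4078 0.0706 0.0000 0.0000 0.0000 0.0000] k=[9 12 17 9 1 0 0 0 0 0]
t=7: x=[8.6407 11.6157 15.6702 8.8154 1.4773 0.0706 0.0000 0.0000 0.0000 0.0000] k=[8 11 13 7 0 0 0 0 0 0]
t=8: x=[7.6860 10.4369 12.0630 6.7780 0.4857 0.0000 0.0000 0.0000 0.0000 0.0000] k=[10 10 9 9 1 0 0 0 0 0]
t=9: x=[9.3978 9.4662 8.7601 8.2637 1.4773 0.0706 0.0000 0.0000 0.0000 0.0000] k=[6 6 6 8 3 0 0 0 0 0]
t=10: x=[5.5906 5.6826 5.9098 7.3483 3.1143 0.2119 0.0000 0.0000 0.0000 0.0000] k=[9 5 9 5 5 2 0 0 0 0]
t=11: x=[8.1724 5.2621 8.1456 5.1582 4.7527 2.0874 0.1437 0.0000 0.0000 0.0000] k=[9 2 10 3 5 4 3 0 0 0]
t=12: x=[7.9720 2.8746 8.6430 3.5421 4.7527 4.0318 2.9305 0.2193 0.0000 0.0000] k=[11 1 11 7 7 1 2 0 0 0]
t=13: x=[9.6860 2.2596 9.6885 7.1221 6.5315 1.5027 1.8355 0.1462 0.0000 0.0000] k=[11 3 9 4 4 5 0 0 0 0]
t=14: x=[9.8206 3.7569 7.9409 4.2468 4.0376 4.6158 0.3593 0.0000 0.0000 0.0000] k=[12 5 10 6 4 4 0 0 0 0]
t=15: x=[10.8522 5.5296 9.0531 6.0020 4.1071 3.7498 0.2874 0.0000 0.0000 0.0000] k=[8 8 10 7 4 2 0 0 0 0]
t=16: x=[7.4861 7.7368 9.3267 6.8468 4.0376 2.0169 0.1437 0.0000 0.0000 0.0000] k=[4 5 10 8 7 5 2 0 0 0]
t=17: x=[3.7768 4.9948 9.1899 7.8993 6.8795 4.9681 2.1222 0.1462 0.0000 0.0000] k=[5 8 6 9 4 6 2 0 0 0]
t=18: x=[4.8464 7.2651 6.1134 8.2637 4.4547 5.6223 2.1938 0.1462 0.0000 0.0000] k=[7 5 6 6 7 9 1 1 0 0]
t=19: x=[6.4037 4.9280 5.7062 5.9332 7.0187 8.3576 1.5999 0.9702 0.0743 0.0000] k=[4 2 6 8 7 6 2 3 0 0]
t=20: x=[3.5803 2.2785 5.6384 7.6237 6.9491 5.8336 2.4088 2.8318 0.2230 0.0000] k=[5 0 5 10 7 9 5 4 3 0]
t=21: x=[4.3203 0.6572 4.8061 9.2493 7.2971 8.6390 5.3296 4.1582 3.0237 0.2267] k=[3 0 7 10 7 12 8 4 2 3]
t=22: x=[2.5820 0.6572 6.4725 9.3874 7.5060 11.4407 8.1677 4.3030 2.3390 3.1450] k=[0 1 4 8 10 14 7 7 0 3]
t=23: x=[0.0644 1.0711 3.9079 7.6926 10.0737 13.3065 7.6497 6.7477 0.7427 2.9956] k=[0 2 4 5 7 10 7 10 0 0]
t=24: x=[0.1288 1.8818 3.7728 4.9523 7.0187 9.6436 7.5786 9.3938 0.7427 0.0000] k=[0 5 2 4 7 10 8 10 0 0]
t=25: x=[0.3222 4.1943 2.2518 3.9727 6.9491 9.7139 8.4519 9.4654 0.7427 0.0000] k=[0 7 1 2 7 13 10 6 0 0]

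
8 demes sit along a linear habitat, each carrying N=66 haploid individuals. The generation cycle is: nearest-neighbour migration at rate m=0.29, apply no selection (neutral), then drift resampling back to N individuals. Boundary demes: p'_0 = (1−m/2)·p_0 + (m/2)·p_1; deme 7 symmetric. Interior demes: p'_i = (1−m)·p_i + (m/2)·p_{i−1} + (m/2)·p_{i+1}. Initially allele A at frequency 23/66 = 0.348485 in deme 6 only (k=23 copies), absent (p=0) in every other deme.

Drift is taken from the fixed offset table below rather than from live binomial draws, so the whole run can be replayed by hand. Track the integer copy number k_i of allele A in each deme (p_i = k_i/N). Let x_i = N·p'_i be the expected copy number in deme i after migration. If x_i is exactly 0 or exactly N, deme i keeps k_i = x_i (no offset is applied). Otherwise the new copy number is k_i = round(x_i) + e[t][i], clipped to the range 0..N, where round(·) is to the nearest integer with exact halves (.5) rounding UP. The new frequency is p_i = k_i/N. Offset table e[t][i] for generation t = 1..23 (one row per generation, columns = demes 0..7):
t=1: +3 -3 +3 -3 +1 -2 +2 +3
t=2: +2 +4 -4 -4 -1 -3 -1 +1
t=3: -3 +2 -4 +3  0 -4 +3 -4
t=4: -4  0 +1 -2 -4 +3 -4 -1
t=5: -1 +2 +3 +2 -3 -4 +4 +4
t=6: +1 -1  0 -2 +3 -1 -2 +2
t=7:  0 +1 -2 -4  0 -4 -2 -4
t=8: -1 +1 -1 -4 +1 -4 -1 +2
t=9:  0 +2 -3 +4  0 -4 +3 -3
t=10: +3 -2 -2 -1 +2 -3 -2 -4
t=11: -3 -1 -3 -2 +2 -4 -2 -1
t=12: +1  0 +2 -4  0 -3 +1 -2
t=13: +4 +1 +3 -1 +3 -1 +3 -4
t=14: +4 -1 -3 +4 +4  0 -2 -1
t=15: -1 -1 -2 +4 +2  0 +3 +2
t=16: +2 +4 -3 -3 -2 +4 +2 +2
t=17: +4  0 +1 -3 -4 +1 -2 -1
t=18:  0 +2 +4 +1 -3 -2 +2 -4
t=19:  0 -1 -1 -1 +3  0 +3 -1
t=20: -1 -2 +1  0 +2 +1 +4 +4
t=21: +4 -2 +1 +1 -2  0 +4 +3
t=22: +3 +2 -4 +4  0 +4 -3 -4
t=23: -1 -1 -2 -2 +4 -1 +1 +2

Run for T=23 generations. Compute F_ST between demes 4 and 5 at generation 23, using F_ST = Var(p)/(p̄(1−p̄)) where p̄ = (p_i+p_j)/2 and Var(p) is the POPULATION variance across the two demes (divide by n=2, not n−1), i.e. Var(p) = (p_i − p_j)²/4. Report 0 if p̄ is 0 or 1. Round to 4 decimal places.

0.0005

t=0: k=[0 0 0 0 0 0 23 0]
t=1: x=[0.0000 0.0000 0.0000 0.0000 0.0000 3.3350 16.3300 3.3350] k=[0 0 0 0 0 1 18 6]
t=2: x=[0.0000 0.0000 0.0000 0.0000 0.1450 3.3200 13.7950 7.7400] k=[0 0 0 0 0 0 13 9]
t=3: x=[0.0000 0.0000 0.0000 0.0000 0.0000 1.8850 10.5350 9.5800] k=[0 0 0 0 0 0 14 6]
t=4: x=[0.0000 0.0000 0.0000 0.0000 0.0000 2.0300 10.8100 7.1600] k=[0 0 0 0 0 5 7 6]
t=5: x=[0.0000 0.0000 0.0000 0.0000 0.7250 4.5650 6.5650 6.1450] k=[0 0 0 0 0 1 11 10]
t=6: x=[0.0000 0.0000 0.0000 0.0000 0.1450 2.3050 9.4050 10.1450] k=[0 0 0 0 3 1 7 12]
t=7: x=[0.0000 0.0000 0.0000 0.4350 2.2750 2.1600 6.8550 11.2750] k=[0 0 0 0 2 0 5 7]
t=8: x=[0.0000 0.0000 0.0000 0.2900 1.4200 1.0150 4.5650 6.7100] k=[0 0 0 0 2 0 4 9]
t=9: x=[0.0000 0.0000 0.0000 0.2900 1.4200 0.8700 4.1450 8.2750] k=[0 0 0 4 1 0 7 5]
t=10: x=[0.0000 0.0000 0.5800 2.9850 1.2900 1.1600 5.6950 5.2900] k=[0 0 0 2 3 0 4 1]
t=11: x=[0.0000 0.0000 0.2900 1.8550 2.4200 1.0150 2.9850 1.4350] k=[0 0 0 0 4 0 1 0]
t=12: x=[0.0000 0.0000 0.0000 0.5800 2.8400 0.7250 0.7100 0.1450] k=[0 0 0 0 3 0 2 0]
t=13: x=[0.0000 0.0000 0.0000 0.4350 2.1300 0.7250 1.4200 0.2900] k=[0 0 0 0 5 0 4 0]
t=14: x=[0.0000 0.0000 0.0000 0.7250 3.5500 1.3050 2.8400 0.5800] k=[0 0 0 5 8 1 1 0]
t=15: x=[0.0000 0.0000 0.7250 4.7100 6.5500 2.0150 0.8550 0.1450] k=[0 0 0 9 9 2 4 2]
t=16: x=[0.0000 0.0000 1.3050 7.6950 7.9850 3.3050 3.4200 2.2900] k=[0 0 0 5 6 7 5 4]
t=17: x=[0.0000 0.0000 0.7250 4.4200 6.0000 6.5650 5.1450 4.1450] k=[0 0 2 1 2 8 3 3]
t=18: x=[0.0000 0.2900 1.5650 1.2900 2.7250 6.4050 3.7250 3.0000] k=[0 2 6 2 0 4 6 0]
t=19: x=[0.2900 2.2900 4.8400 2.2900 0.8700 3.7100 4.8400 0.8700] k=[0 1 4 1 4 4 8 0]
t=20: x=[0.1450 1.2900 3.1300 1.8700 3.5650 4.5800 6.2600 1.1600] k=[0 0 4 2 6 6 10 5]
t=21: x=[0.0000 0.5800 3.1300 2.8700 5.4200 6.5800 8.6950 5.7250] k=[0 0 4 4 3 7 13 9]
t=22: x=[0.0000 0.5800 3.4200 3.8550 3.7250 7.2900 11.5500 9.5800] k=[0 3 0 8 4 11 9 6]
t=23: x=[0.4350 2.1300 1.5950 6.2600 5.5950 9.6950 8.8550 6.4350] k=[0 1 0 4 10 9 10 8]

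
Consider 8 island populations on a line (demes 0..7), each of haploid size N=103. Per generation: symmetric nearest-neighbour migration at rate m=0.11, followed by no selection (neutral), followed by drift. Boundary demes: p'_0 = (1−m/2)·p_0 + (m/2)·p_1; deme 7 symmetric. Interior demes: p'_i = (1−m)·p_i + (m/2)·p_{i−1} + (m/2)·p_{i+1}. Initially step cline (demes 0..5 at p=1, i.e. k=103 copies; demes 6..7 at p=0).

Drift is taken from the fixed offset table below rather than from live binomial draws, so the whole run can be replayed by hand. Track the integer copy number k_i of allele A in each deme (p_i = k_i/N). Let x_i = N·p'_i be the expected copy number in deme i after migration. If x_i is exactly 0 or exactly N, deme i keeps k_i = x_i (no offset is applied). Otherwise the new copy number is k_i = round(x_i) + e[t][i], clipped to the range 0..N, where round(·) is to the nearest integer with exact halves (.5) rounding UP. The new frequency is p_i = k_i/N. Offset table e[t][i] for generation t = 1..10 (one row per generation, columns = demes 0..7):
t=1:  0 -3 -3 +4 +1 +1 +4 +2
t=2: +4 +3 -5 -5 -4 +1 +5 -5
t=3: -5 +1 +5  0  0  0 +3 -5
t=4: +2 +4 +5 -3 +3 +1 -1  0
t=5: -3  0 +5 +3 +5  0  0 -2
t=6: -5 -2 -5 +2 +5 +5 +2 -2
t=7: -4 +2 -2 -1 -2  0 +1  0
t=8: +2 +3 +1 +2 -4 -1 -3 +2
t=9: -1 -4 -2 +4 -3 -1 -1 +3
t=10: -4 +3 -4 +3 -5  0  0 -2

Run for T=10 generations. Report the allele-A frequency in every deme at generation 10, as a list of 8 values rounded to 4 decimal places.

t=0: k=[103 103 103 103 103 103 0 0]
t=1: x=[103.0000 103.0000 103.0000 103.0000 103.0000 97.3350 5.6650 0.0000] k=[103 103 103 103 103 98 10 0]
t=2: x=[103.0000 103.0000 103.0000 103.0000 102.7250 93.4350 14.2900 0.5500] k=[103 103 103 103 99 94 19 0]
t=3: x=[103.0000 103.0000 103.0000 102.7800 98.9450 90.1500 22.0800 1.0450] k=[103 103 103 103 99 90 25 0]
t=4: x=[103.0000 103.0000 103.0000 102.7800 98.7250 86.9200 27.2000 1.3750] k=[103 103 103 100 102 88 26 1]
t=5: x=[103.0000 103.0000 102.8350 100.2750 101.1200 85.3600 28.0350 2.3750] k=[103 103 103 103 103 85 28 0]
t=6: x=[103.0000 103.0000 103.0000 103.0000 102.0100 82.8550 29.5950 1.5400] k=[103 103 103 103 103 88 32 0]
t=7: x=[103.0000 103.0000 103.0000 103.0000 102.1750 85.7450 33.3200 1.7600] k=[103 103 103 103 100 86 34 2]
t=8: x=[103.0000 103.0000 103.0000 102.8350 99.3950 83.9100 35.1000 3.7600] k=[103 103 103 103 95 83 32 6]
t=9: x=[103.0000 103.0000 103.0000 102.5600 94.7800 80.8550 33.3750 7.4300] k=[103 103 103 103 92 80 32 10]
t=10: x=[103.0000 103.0000 103.0000 102.3950 91.9450 78.0200 33.4300 11.2100] k=[103 103 103 103 87 78 33 9]

[1.0000, 1.0000, 1.0000, 1.0000, 0.8447, 0.7573, 0.3204, 0.0874]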